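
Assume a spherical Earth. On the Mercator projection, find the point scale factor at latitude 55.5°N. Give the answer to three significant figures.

1.77

The Mercator projection is conformal; its linear scale factor is the same in every direction and equals sec φ = 1/cos φ.
k = 1/cos 55.5° = 1/0.5664 = 1.766.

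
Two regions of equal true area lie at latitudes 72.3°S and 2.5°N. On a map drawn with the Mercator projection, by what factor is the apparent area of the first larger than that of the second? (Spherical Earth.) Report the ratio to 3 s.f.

On Mercator, area is exaggerated by sec²φ = 1/cos²φ.
At 72.3°: sec²(72.3°) = 1/0.3040² = 10.82.
At 2.5°: sec²(2.5°) = 1/0.9990² = 1.002.
Ratio = 10.82/1.002 = cos²(2.5°)/cos²(72.3°) ≈ 10.8.

10.8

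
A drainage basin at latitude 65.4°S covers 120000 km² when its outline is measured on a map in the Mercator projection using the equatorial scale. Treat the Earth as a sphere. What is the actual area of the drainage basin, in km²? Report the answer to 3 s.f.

Mercator is conformal, so the point scale is isotropic: h = k = sec φ = 1/cos φ.
Areal scale = k² = sec²φ = 1/cos²(65.4°) = 1/0.4163² = 5.771.
True area = apparent / (areal scale) = 120000 / 5.771 ≈ 20800 km².

20800 km²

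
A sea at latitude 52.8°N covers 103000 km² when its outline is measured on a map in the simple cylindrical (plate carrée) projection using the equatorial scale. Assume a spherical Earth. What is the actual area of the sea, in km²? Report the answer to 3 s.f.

62300 km²

For the equirectangular projection with φ₀ = 0 (plate carrée), h = 1 along meridians and k = sec φ along parallels.
Areal scale = h·k = 1 × sec φ; at 52.8°, h = 1.000, k = 1.654, so h·k = 1.654.
True area = apparent / (areal scale) = 103000 / 1.654 ≈ 62300 km².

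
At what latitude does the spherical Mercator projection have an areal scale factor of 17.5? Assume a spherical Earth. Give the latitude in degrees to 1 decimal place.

76.2°

Mercator areal scale is sec²φ.
sec²φ = 17.5  ⇒  cos²φ = 0.05714  ⇒  cos φ = 0.2390.
φ = arccos(0.2390) ≈ 76.2°.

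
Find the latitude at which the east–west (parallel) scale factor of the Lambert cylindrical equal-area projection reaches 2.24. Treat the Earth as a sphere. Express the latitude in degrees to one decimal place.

63.5°

The Lambert cylindrical equal-area projection is the cylindrical equal-area projection with its standard parallel at the equator (φ₀ = 0). A cylindrical equal-area projection with standard parallel φ₀ has meridian scale h = cos φ / cos φ₀ and parallel scale k = cos φ₀ / cos φ (so areas are preserved, h·k = 1).
k = cos φ₀ / cos φ = 2.24  ⇒  cos φ = cos 0° / 2.24 = 0.4464.
φ = arccos(0.4464) ≈ 63.5°.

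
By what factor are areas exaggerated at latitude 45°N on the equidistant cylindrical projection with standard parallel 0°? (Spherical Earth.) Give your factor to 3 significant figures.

In the plate carrée (x = Rλ, y = Rφ), meridians are true-scale (h = 1) and parallels are stretched by k = sec φ.
Areal scale = h·k = 1 × sec φ; at 45°, h = 1.000, k = 1.414, so h·k = 1.414.

1.41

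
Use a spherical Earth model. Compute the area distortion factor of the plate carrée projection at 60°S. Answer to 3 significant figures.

2.00

Plate carrée maps x = Rλ, y = Rφ. The meridian scale is h = 1 and the parallel scale is k = 1/cos φ = sec φ.
Areal scale = h·k = 1 × sec φ; at 60°, h = 1.000, k = 2.000, so h·k = 2.000.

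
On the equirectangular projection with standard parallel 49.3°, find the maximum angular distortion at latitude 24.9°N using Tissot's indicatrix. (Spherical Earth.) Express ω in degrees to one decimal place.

The equidistant cylindrical projection with φ₀ = 49.3° has h = 1 (meridians true) and k = cos φ₀ / cos φ along parallels.
At 24.9°: h = 1.000, k = 0.7189; principal scales a = 1.000, b = 0.7189.
sin(ω/2) = (a − b)/(a + b) = 0.2811/1.719 = 0.1635, so ω = 2 arcsin(0.1635) ≈ 18.8°.

18.8°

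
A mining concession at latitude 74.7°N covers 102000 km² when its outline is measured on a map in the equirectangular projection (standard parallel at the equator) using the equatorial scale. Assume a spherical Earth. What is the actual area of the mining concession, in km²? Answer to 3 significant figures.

26900 km²

Plate carrée maps x = Rλ, y = Rφ. The meridian scale is h = 1 and the parallel scale is k = 1/cos φ = sec φ.
Areal scale = h·k = 1 × sec φ; at 74.7°, h = 1.000, k = 3.790, so h·k = 3.790.
True area = apparent / (areal scale) = 102000 / 3.790 ≈ 26900 km².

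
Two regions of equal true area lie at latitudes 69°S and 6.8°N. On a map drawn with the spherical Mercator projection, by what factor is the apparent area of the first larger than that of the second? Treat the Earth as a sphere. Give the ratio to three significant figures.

7.68

Mercator areal scale is sec²φ.
At 69°: sec²(69°) = 1/0.3584² = 7.786.
At 6.8°: sec²(6.8°) = 1/0.9930² = 1.014.
Ratio = 7.786/1.014 = cos²(6.8°)/cos²(69°) ≈ 7.68.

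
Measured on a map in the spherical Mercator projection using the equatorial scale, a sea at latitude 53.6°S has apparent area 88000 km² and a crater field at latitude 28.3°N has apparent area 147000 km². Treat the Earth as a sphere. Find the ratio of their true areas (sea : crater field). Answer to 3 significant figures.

On Mercator the areal scale is sec²φ, so true area = apparent × cos²φ.
True area of sea: 88000 × cos²(53.6°) = 88000 × 0.3521 = 30990 km².
True area of crater field: 147000 × cos²(28.3°) = 147000 × 0.7752 = 114000 km².
Ratio = 30990 / 114000 ≈ 0.272.

0.272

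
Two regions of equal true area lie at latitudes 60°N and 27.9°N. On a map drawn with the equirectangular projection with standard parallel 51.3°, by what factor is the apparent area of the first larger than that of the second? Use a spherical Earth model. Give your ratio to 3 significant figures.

With standard parallel φ₀ = 51.3°, the equirectangular projection gives x = Rλ cos φ₀, y = Rφ, so h = 1 and k = cos 51.3° / cos φ.
Areal scale at 60°: h·k = 1.000 × 1.250 = 1.250.
Areal scale at 27.9°: h·k = 1.000 × 0.7075 = 0.7075.
Ratio = 1.250/0.7075 ≈ 1.77.

1.77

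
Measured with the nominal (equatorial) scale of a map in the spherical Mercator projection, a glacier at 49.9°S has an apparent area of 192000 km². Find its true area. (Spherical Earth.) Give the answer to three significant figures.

79700 km²

For Mercator, h = k = sec φ (a conformal cylindrical projection has a single point scale, 1/cos φ).
Areal scale = k² = sec²φ = 1/cos²(49.9°) = 1/0.6441² = 2.410.
True area = apparent / (areal scale) = 192000 / 2.410 ≈ 79700 km².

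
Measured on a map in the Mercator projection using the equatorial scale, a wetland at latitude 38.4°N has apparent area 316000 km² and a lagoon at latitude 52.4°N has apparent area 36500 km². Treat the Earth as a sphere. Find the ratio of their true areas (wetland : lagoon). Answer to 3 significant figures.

14.3

Mercator's areal exaggeration is sec²φ; hence true area = (apparent area) · cos²φ.
True area of wetland: 316000 × cos²(38.4°) = 316000 × 0.6142 = 194100 km².
True area of lagoon: 36500 × cos²(52.4°) = 36500 × 0.3723 = 13590 km².
Ratio = 194100 / 13590 ≈ 14.3.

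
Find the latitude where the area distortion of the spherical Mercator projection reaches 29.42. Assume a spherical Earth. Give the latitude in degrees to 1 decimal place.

79.4°

Mercator areal scale is sec²φ.
sec²φ = 29.42  ⇒  cos²φ = 0.03399  ⇒  cos φ = 0.1844.
φ = arccos(0.1844) ≈ 79.4°.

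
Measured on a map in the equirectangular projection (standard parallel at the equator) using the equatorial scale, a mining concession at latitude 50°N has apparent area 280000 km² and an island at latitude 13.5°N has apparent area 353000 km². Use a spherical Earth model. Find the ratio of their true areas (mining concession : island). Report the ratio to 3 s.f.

On the plate carrée, areal scale = h·k = 1 × sec φ, so true area = apparent × cos φ.
True area of mining concession: 280000 × cos(50°) = 280000 × 0.6428 = 180000 km².
True area of island: 353000 × cos(13.5°) = 353000 × 0.9724 = 343200 km².
Ratio = 180000 / 343200 ≈ 0.524.

0.524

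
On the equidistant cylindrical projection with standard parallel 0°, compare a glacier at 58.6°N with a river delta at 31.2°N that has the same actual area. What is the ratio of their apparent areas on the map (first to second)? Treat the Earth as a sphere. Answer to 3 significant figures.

For the equirectangular projection with φ₀ = 0 (plate carrée), h = 1 along meridians and k = sec φ along parallels.
Areal scale at 58.6°: h·k = 1.000 × 1.919 = 1.919.
Areal scale at 31.2°: h·k = 1.000 × 1.169 = 1.169.
Ratio = 1.919/1.169 ≈ 1.64.

1.64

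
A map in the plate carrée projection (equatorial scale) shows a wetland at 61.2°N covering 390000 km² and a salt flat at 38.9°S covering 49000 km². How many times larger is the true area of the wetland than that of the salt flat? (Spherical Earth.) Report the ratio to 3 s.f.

On the plate carrée, areal scale = h·k = 1 × sec φ, so true area = apparent × cos φ.
True area of wetland: 390000 × cos(61.2°) = 390000 × 0.4818 = 187900 km².
True area of salt flat: 49000 × cos(38.9°) = 49000 × 0.7782 = 38130 km².
Ratio = 187900 / 38130 ≈ 4.93.

4.93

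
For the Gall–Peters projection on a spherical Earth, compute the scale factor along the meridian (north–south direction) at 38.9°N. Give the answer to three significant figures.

Gall–Peters is a cylindrical equal-area projection with standard parallels at ±45°. A cylindrical equal-area projection with standard parallel φ₀ has meridian scale h = cos φ / cos φ₀ and parallel scale k = cos φ₀ / cos φ (so areas are preserved, h·k = 1).
h = cos 38.9° / cos 45° = 0.7782/0.7071 = 1.101.

1.10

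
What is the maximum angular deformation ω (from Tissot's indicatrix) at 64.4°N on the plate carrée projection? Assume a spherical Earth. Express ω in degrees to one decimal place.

For the equirectangular projection with φ₀ = 0 (plate carrée), h = 1 along meridians and k = sec φ along parallels.
At 64.4°: h = 1.000, k = 2.314; principal scales a = 2.314, b = 1.000.
sin(ω/2) = (a − b)/(a + b) = 1.314/3.314 = 0.3966, so ω = 2 arcsin(0.3966) ≈ 46.7°.

46.7°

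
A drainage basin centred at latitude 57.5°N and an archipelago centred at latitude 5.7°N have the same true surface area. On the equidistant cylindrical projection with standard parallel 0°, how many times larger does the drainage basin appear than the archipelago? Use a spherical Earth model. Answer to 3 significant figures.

For the equirectangular projection with φ₀ = 0 (plate carrée), h = 1 along meridians and k = sec φ along parallels.
Areal scale at 57.5°: h·k = 1.000 × 1.861 = 1.861.
Areal scale at 5.7°: h·k = 1.000 × 1.005 = 1.005.
Ratio = 1.861/1.005 ≈ 1.85.

1.85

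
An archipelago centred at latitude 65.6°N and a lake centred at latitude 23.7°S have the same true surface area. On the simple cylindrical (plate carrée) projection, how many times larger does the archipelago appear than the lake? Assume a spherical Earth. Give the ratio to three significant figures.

2.22

Plate carrée maps x = Rλ, y = Rφ. The meridian scale is h = 1 and the parallel scale is k = 1/cos φ = sec φ.
Areal scale at 65.6°: h·k = 1.000 × 2.421 = 2.421.
Areal scale at 23.7°: h·k = 1.000 × 1.092 = 1.092.
Ratio = 2.421/1.092 ≈ 2.22.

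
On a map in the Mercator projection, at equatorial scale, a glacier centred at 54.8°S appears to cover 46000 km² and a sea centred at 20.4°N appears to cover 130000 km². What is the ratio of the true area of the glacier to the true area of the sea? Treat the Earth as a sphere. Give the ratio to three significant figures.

Since Mercator area scale is 1/cos²φ, the true area equals the apparent area multiplied by cos²φ.
True area of glacier: 46000 × cos²(54.8°) = 46000 × 0.3323 = 15280 km².
True area of sea: 130000 × cos²(20.4°) = 130000 × 0.8785 = 114200 km².
Ratio = 15280 / 114200 ≈ 0.134.

0.134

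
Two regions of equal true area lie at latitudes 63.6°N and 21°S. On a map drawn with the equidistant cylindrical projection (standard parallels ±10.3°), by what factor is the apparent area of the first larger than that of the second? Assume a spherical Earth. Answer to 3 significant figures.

2.10

The equidistant cylindrical projection with φ₀ = 10.3° has h = 1 (meridians true) and k = cos φ₀ / cos φ along parallels.
Areal scale at 63.6°: h·k = 1.000 × 2.213 = 2.213.
Areal scale at 21°: h·k = 1.000 × 1.054 = 1.054.
Ratio = 2.213/1.054 ≈ 2.10.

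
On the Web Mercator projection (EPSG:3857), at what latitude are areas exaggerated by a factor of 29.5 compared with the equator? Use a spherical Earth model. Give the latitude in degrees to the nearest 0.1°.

79.4°

Mercator areal scale is sec²φ.
sec²φ = 29.5  ⇒  cos²φ = 0.03390  ⇒  cos φ = 0.1841.
φ = arccos(0.1841) ≈ 79.4°.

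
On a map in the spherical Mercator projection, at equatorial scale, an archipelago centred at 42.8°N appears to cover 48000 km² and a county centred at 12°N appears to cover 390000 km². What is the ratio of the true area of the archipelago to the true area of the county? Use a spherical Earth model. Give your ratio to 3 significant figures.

0.0693

On Mercator the areal scale is sec²φ, so true area = apparent × cos²φ.
True area of archipelago: 48000 × cos²(42.8°) = 48000 × 0.5384 = 25840 km².
True area of county: 390000 × cos²(12°) = 390000 × 0.9568 = 373100 km².
Ratio = 25840 / 373100 ≈ 0.0693.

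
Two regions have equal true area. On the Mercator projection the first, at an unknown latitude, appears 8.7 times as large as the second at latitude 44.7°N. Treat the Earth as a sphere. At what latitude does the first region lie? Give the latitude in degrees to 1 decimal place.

76.1°

For equal true areas on Mercator, apparent areas scale as sec²φ, so the ratio is cos²φ₂ / cos²φ₁.
cos²φ₂ / cos²φ₁ = 8.7  ⇒  cos φ₁ = cos 44.7° / √8.7 = 0.7108/2.950 = 0.2410.
φ₁ = arccos(0.2410) ≈ 76.1°.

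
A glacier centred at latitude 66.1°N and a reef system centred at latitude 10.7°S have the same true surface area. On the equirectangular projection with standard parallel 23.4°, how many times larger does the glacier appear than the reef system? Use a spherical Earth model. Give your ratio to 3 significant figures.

2.43

With standard parallel φ₀ = 23.4°, the equirectangular projection gives x = Rλ cos φ₀, y = Rφ, so h = 1 and k = cos 23.4° / cos φ.
Areal scale at 66.1°: h·k = 1.000 × 2.265 = 2.265.
Areal scale at 10.7°: h·k = 1.000 × 0.9340 = 0.9340.
Ratio = 2.265/0.9340 ≈ 2.43.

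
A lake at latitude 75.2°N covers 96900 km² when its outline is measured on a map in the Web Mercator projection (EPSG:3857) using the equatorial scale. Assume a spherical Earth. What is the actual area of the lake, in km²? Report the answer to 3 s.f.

For Mercator, h = k = sec φ (a conformal cylindrical projection has a single point scale, 1/cos φ).
Areal scale = k² = sec²φ = 1/cos²(75.2°) = 1/0.2554² = 15.33.
True area = apparent / (areal scale) = 96900 / 15.33 ≈ 6320 km².

6320 km²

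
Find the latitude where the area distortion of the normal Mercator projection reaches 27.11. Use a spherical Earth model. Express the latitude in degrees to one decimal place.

78.9°

Mercator areal scale is sec²φ.
sec²φ = 27.11  ⇒  cos²φ = 0.03689  ⇒  cos φ = 0.1921.
φ = arccos(0.1921) ≈ 78.9°.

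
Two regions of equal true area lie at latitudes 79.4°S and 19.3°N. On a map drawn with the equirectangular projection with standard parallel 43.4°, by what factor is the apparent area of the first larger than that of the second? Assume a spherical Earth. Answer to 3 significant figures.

5.13

The equidistant cylindrical projection with φ₀ = 43.4° has h = 1 (meridians true) and k = cos φ₀ / cos φ along parallels.
Areal scale at 79.4°: h·k = 1.000 × 3.950 = 3.950.
Areal scale at 19.3°: h·k = 1.000 × 0.7698 = 0.7698.
Ratio = 3.950/0.7698 ≈ 5.13.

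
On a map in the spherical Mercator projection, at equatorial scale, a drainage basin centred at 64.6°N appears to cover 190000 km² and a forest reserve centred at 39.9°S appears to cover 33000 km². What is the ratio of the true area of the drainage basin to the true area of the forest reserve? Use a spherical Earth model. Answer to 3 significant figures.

Since Mercator area scale is 1/cos²φ, the true area equals the apparent area multiplied by cos²φ.
True area of drainage basin: 190000 × cos²(64.6°) = 190000 × 0.1840 = 34960 km².
True area of forest reserve: 33000 × cos²(39.9°) = 33000 × 0.5885 = 19420 km².
Ratio = 34960 / 19420 ≈ 1.80.

1.80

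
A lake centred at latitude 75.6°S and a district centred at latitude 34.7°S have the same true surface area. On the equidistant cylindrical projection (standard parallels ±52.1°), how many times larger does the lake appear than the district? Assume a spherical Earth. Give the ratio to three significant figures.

3.31

The equidistant cylindrical projection with φ₀ = 52.1° has h = 1 (meridians true) and k = cos φ₀ / cos φ along parallels.
Areal scale at 75.6°: h·k = 1.000 × 2.470 = 2.470.
Areal scale at 34.7°: h·k = 1.000 × 0.7472 = 0.7472.
Ratio = 2.470/0.7472 ≈ 3.31.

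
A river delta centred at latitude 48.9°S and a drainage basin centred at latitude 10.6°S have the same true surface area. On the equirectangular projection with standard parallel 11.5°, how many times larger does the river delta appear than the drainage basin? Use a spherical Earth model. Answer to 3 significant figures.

1.50

The equidistant cylindrical projection with φ₀ = 11.5° has h = 1 (meridians true) and k = cos φ₀ / cos φ along parallels.
Areal scale at 48.9°: h·k = 1.000 × 1.491 = 1.491.
Areal scale at 10.6°: h·k = 1.000 × 0.9969 = 0.9969.
Ratio = 1.491/0.9969 ≈ 1.50.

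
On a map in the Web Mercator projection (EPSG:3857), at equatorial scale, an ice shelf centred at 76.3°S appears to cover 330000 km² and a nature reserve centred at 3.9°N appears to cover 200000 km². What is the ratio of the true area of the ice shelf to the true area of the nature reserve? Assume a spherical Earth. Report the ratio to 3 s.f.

0.0930

Mercator's areal exaggeration is sec²φ; hence true area = (apparent area) · cos²φ.
True area of ice shelf: 330000 × cos²(76.3°) = 330000 × 0.05609 = 18510 km².
True area of nature reserve: 200000 × cos²(3.9°) = 200000 × 0.9954 = 199100 km².
Ratio = 18510 / 199100 ≈ 0.0930.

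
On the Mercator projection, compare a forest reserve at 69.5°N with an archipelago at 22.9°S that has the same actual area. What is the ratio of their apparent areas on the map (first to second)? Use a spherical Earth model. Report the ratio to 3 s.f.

Mercator is conformal with k = sec φ, so areal scale = k² = sec²φ.
At 69.5°: sec²(69.5°) = 1/0.3502² = 8.154.
At 22.9°: sec²(22.9°) = 1/0.9212² = 1.178.
Ratio = 8.154/1.178 = cos²(22.9°)/cos²(69.5°) ≈ 6.92.

6.92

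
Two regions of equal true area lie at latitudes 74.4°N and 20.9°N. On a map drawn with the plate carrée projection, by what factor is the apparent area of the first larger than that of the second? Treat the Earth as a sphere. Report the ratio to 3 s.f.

In the plate carrée (x = Rλ, y = Rφ), meridians are true-scale (h = 1) and parallels are stretched by k = sec φ.
Areal scale at 74.4°: h·k = 1.000 × 3.719 = 3.719.
Areal scale at 20.9°: h·k = 1.000 × 1.070 = 1.070.
Ratio = 3.719/1.070 ≈ 3.47.

3.47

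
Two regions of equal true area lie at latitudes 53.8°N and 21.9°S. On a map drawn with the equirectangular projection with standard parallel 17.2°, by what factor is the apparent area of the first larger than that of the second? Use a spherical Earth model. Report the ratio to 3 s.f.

In the equirectangular projection with standard parallel φ₀ = 17.2° (x = Rλ cos φ₀, y = Rφ), meridians are true-scale (h = 1) and the parallel scale is k = cos φ₀ / cos φ.
Areal scale at 53.8°: h·k = 1.000 × 1.617 = 1.617.
Areal scale at 21.9°: h·k = 1.000 × 1.030 = 1.030.
Ratio = 1.617/1.030 ≈ 1.57.

1.57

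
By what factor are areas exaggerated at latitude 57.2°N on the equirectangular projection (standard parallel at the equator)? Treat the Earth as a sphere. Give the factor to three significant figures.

1.85

Plate carrée maps x = Rλ, y = Rφ. The meridian scale is h = 1 and the parallel scale is k = 1/cos φ = sec φ.
Areal scale = h·k = 1 × sec φ; at 57.2°, h = 1.000, k = 1.846, so h·k = 1.846.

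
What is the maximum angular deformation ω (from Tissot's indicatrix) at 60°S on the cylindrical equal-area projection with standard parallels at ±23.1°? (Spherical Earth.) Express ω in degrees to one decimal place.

65.9°

A cylindrical equal-area projection with standard parallel φ₀ has meridian scale h = cos φ / cos φ₀ and parallel scale k = cos φ₀ / cos φ (so areas are preserved, h·k = 1).
At 60°: h = 0.5436, k = 1.840; principal scales a = 1.840, b = 0.5436.
sin(ω/2) = (a − b)/(a + b) = 1.296/2.383 = 0.5438, so ω = 2 arcsin(0.5438) ≈ 65.9°.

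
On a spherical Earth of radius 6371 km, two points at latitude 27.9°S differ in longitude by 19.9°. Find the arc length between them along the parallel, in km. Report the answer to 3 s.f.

Arc length along a parallel = R cos φ · Δλ (with Δλ in radians).
= 6371 × cos 27.9° × (19.9° × π/180) = 6371 × 0.8838 × 0.3473 ≈ 1960 km.

1960 km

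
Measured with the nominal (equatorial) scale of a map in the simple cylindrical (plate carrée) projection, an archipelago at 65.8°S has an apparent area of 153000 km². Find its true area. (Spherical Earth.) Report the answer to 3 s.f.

62700 km²

For the equirectangular projection with φ₀ = 0 (plate carrée), h = 1 along meridians and k = sec φ along parallels.
Areal scale = h·k = 1 × sec φ; at 65.8°, h = 1.000, k = 2.439, so h·k = 2.439.
True area = apparent / (areal scale) = 153000 / 2.439 ≈ 62700 km².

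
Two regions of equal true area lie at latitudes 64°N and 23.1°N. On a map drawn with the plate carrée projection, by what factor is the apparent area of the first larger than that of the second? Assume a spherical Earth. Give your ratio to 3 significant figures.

In the plate carrée (x = Rλ, y = Rφ), meridians are true-scale (h = 1) and parallels are stretched by k = sec φ.
Areal scale at 64°: h·k = 1.000 × 2.281 = 2.281.
Areal scale at 23.1°: h·k = 1.000 × 1.087 = 1.087.
Ratio = 2.281/1.087 ≈ 2.10.

2.10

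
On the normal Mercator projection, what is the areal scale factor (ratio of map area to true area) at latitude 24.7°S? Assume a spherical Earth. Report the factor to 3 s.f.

1.21

For Mercator, h = k = sec φ (a conformal cylindrical projection has a single point scale, 1/cos φ).
Areal scale = k² = sec²φ = 1/cos²(24.7°) = 1/0.9085² = 1.212.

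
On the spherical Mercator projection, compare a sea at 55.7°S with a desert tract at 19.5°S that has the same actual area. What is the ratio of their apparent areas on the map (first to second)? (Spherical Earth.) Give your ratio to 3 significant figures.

2.80

Mercator is conformal with k = sec φ, so areal scale = k² = sec²φ.
At 55.7°: sec²(55.7°) = 1/0.5635² = 3.149.
At 19.5°: sec²(19.5°) = 1/0.9426² = 1.125.
Ratio = 3.149/1.125 = cos²(19.5°)/cos²(55.7°) ≈ 2.80.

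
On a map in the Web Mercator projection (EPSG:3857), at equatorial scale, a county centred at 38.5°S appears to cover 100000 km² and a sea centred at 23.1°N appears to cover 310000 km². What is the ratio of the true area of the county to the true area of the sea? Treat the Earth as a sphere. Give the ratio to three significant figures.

On Mercator the areal scale is sec²φ, so true area = apparent × cos²φ.
True area of county: 100000 × cos²(38.5°) = 100000 × 0.6125 = 61250 km².
True area of sea: 310000 × cos²(23.1°) = 310000 × 0.8461 = 262300 km².
Ratio = 61250 / 262300 ≈ 0.234.

0.234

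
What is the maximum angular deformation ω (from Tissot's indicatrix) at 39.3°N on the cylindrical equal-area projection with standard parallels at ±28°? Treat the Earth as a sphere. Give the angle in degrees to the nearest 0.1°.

15.1°

A cylindrical equal-area projection with standard parallel φ₀ has meridian scale h = cos φ / cos φ₀ and parallel scale k = cos φ₀ / cos φ (so areas are preserved, h·k = 1).
At 39.3°: h = 0.8764, k = 1.141; principal scales a = 1.141, b = 0.8764.
sin(ω/2) = (a − b)/(a + b) = 0.2646/2.017 = 0.1311, so ω = 2 arcsin(0.1311) ≈ 15.1°.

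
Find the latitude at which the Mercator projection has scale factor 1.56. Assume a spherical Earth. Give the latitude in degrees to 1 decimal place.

50.1°

Mercator scale is k = sec φ = 1/cos φ.
1/cos φ = 1.56  ⇒  cos φ = 0.6410  ⇒  φ = arccos(0.6410) ≈ 50.1°.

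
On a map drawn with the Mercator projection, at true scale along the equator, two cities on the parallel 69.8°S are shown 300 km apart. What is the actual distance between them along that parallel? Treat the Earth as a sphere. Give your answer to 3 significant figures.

104 km

For Mercator, h = k = sec φ (a conformal cylindrical projection has a single point scale, 1/cos φ).
Along the parallel at 69.8°, map distances are exaggerated by k = sec 69.8° = 2.896.
True distance = 300 / 2.896 = 300 × cos 69.8° ≈ 104 km.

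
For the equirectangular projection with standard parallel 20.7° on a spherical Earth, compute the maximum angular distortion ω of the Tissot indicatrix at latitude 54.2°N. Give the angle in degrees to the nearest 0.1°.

26.7°

The equidistant cylindrical projection with φ₀ = 20.7° has h = 1 (meridians true) and k = cos φ₀ / cos φ along parallels.
At 54.2°: h = 1.000, k = 1.599; principal scales a = 1.599, b = 1.000.
sin(ω/2) = (a − b)/(a + b) = 0.5992/2.599 = 0.2305, so ω = 2 arcsin(0.2305) ≈ 26.7°.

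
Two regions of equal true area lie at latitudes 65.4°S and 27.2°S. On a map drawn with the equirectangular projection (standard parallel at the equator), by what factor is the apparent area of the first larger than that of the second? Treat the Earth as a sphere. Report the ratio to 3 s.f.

For the equirectangular projection with φ₀ = 0 (plate carrée), h = 1 along meridians and k = sec φ along parallels.
Areal scale at 65.4°: h·k = 1.000 × 2.402 = 2.402.
Areal scale at 27.2°: h·k = 1.000 × 1.124 = 1.124.
Ratio = 2.402/1.124 ≈ 2.14.

2.14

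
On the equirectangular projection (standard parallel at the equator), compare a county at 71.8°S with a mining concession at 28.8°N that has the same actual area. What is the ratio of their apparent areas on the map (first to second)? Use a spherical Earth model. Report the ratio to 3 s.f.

In the plate carrée (x = Rλ, y = Rφ), meridians are true-scale (h = 1) and parallels are stretched by k = sec φ.
Areal scale at 71.8°: h·k = 1.000 × 3.202 = 3.202.
Areal scale at 28.8°: h·k = 1.000 × 1.141 = 1.141.
Ratio = 3.202/1.141 ≈ 2.81.

2.81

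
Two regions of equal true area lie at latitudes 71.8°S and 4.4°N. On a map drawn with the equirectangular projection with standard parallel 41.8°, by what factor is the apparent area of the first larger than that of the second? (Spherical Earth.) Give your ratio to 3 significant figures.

3.19

The equidistant cylindrical projection with φ₀ = 41.8° has h = 1 (meridians true) and k = cos φ₀ / cos φ along parallels.
Areal scale at 71.8°: h·k = 1.000 × 2.387 = 2.387.
Areal scale at 4.4°: h·k = 1.000 × 0.7477 = 0.7477.
Ratio = 2.387/0.7477 ≈ 3.19.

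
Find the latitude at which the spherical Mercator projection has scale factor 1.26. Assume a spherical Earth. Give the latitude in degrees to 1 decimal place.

Mercator scale is k = sec φ = 1/cos φ.
1/cos φ = 1.26  ⇒  cos φ = 0.7937  ⇒  φ = arccos(0.7937) ≈ 37.5°.

37.5°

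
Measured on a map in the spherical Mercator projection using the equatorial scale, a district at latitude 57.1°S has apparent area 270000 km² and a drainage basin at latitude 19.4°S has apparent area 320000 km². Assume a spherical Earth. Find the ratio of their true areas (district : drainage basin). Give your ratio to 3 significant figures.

Since Mercator area scale is 1/cos²φ, the true area equals the apparent area multiplied by cos²φ.
True area of district: 270000 × cos²(57.1°) = 270000 × 0.2950 = 79660 km².
True area of drainage basin: 320000 × cos²(19.4°) = 320000 × 0.8897 = 284700 km².
Ratio = 79660 / 284700 ≈ 0.280.

0.280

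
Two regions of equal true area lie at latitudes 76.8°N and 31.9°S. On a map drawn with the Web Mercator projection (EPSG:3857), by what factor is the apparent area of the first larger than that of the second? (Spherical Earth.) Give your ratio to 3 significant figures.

13.8

On Mercator, area is exaggerated by sec²φ = 1/cos²φ.
At 76.8°: sec²(76.8°) = 1/0.2284² = 19.18.
At 31.9°: sec²(31.9°) = 1/0.8490² = 1.387.
Ratio = 19.18/1.387 = cos²(31.9°)/cos²(76.8°) ≈ 13.8.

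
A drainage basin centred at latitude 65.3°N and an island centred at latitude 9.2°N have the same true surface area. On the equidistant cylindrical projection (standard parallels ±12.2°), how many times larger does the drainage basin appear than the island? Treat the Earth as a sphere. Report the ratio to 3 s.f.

The equidistant cylindrical projection with φ₀ = 12.2° has h = 1 (meridians true) and k = cos φ₀ / cos φ along parallels.
Areal scale at 65.3°: h·k = 1.000 × 2.339 = 2.339.
Areal scale at 9.2°: h·k = 1.000 × 0.9902 = 0.9902.
Ratio = 2.339/0.9902 ≈ 2.36.

2.36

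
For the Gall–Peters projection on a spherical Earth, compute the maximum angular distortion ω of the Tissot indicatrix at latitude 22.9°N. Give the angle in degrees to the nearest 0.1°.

Gall–Peters is a cylindrical equal-area projection with standard parallels at ±45°. A cylindrical equal-area projection with standard parallel φ₀ has meridian scale h = cos φ / cos φ₀ and parallel scale k = cos φ₀ / cos φ (so areas are preserved, h·k = 1).
At 22.9°: h = 1.303, k = 0.7676; principal scales a = 1.303, b = 0.7676.
sin(ω/2) = (a − b)/(a + b) = 0.5351/2.070 = 0.2585, so ω = 2 arcsin(0.2585) ≈ 30.0°.

30.0°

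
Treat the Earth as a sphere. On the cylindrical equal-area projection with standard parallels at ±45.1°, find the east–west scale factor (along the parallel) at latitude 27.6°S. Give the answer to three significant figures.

For cylindrical equal-area with standard parallel φ₀, h = cos φ / cos φ₀ and k = cos φ₀ / cos φ, so h·k = 1.
k = cos 45.1° / cos 27.6° = 0.7059/0.8862 = 0.7965.

0.797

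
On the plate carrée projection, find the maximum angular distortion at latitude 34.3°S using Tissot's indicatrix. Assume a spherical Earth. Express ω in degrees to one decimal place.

10.9°

Plate carrée maps x = Rλ, y = Rφ. The meridian scale is h = 1 and the parallel scale is k = 1/cos φ = sec φ.
At 34.3°: h = 1.000, k = 1.211; principal scales a = 1.211, b = 1.000.
sin(ω/2) = (a − b)/(a + b) = 0.2105/2.211 = 0.09523, so ω = 2 arcsin(0.09523) ≈ 10.9°.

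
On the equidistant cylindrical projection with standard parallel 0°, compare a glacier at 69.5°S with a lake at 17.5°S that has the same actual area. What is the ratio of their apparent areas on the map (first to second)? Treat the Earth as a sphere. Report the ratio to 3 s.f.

In the plate carrée (x = Rλ, y = Rφ), meridians are true-scale (h = 1) and parallels are stretched by k = sec φ.
Areal scale at 69.5°: h·k = 1.000 × 2.855 = 2.855.
Areal scale at 17.5°: h·k = 1.000 × 1.049 = 1.049.
Ratio = 2.855/1.049 ≈ 2.72.

2.72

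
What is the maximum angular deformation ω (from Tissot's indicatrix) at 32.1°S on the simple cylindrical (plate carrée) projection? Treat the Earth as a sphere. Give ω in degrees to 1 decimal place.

9.5°

In the plate carrée (x = Rλ, y = Rφ), meridians are true-scale (h = 1) and parallels are stretched by k = sec φ.
At 32.1°: h = 1.000, k = 1.180; principal scales a = 1.180, b = 1.000.
sin(ω/2) = (a − b)/(a + b) = 0.1805/2.180 = 0.08277, so ω = 2 arcsin(0.08277) ≈ 9.5°.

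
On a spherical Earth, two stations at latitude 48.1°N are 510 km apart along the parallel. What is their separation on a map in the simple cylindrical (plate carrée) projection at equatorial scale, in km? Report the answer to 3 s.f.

For the equirectangular projection with φ₀ = 0 (plate carrée), h = 1 along meridians and k = sec φ along parallels.
Along the parallel, k = sec 48.1° = 1/0.6678 = 1.497.
Map distance = 510 × 1.497 ≈ 764 km.

764 km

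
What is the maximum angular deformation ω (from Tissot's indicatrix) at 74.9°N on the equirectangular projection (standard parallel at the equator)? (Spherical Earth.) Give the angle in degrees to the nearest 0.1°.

In the plate carrée (x = Rλ, y = Rφ), meridians are true-scale (h = 1) and parallels are stretched by k = sec φ.
At 74.9°: h = 1.000, k = 3.839; principal scales a = 3.839, b = 1.000.
sin(ω/2) = (a − b)/(a + b) = 2.839/4.839 = 0.5867, so ω = 2 arcsin(0.5867) ≈ 71.8°.

71.8°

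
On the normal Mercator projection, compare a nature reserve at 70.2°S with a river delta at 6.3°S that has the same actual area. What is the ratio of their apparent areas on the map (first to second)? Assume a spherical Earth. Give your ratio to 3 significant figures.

8.61

On Mercator, area is exaggerated by sec²φ = 1/cos²φ.
At 70.2°: sec²(70.2°) = 1/0.3387² = 8.715.
At 6.3°: sec²(6.3°) = 1/0.9940² = 1.012.
Ratio = 8.715/1.012 = cos²(6.3°)/cos²(70.2°) ≈ 8.61.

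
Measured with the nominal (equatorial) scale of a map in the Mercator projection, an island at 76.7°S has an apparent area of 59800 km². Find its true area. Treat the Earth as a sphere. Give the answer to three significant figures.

3160 km²

Mercator is conformal, so the point scale is isotropic: h = k = sec φ = 1/cos φ.
Areal scale = k² = sec²φ = 1/cos²(76.7°) = 1/0.2300² = 18.90.
True area = apparent / (areal scale) = 59800 / 18.90 ≈ 3160 km².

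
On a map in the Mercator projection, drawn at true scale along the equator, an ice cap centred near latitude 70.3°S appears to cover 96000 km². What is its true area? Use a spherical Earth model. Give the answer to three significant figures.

For Mercator, h = k = sec φ (a conformal cylindrical projection has a single point scale, 1/cos φ).
Areal scale = k² = sec²φ = 1/cos²(70.3°) = 1/0.3371² = 8.800.
True area = apparent / (areal scale) = 96000 / 8.800 ≈ 10900 km².

10900 km²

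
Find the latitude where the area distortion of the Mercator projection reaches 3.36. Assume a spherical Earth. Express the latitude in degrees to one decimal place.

Mercator areal scale is sec²φ.
sec²φ = 3.36  ⇒  cos²φ = 0.2976  ⇒  cos φ = 0.5455.
φ = arccos(0.5455) ≈ 56.9°.

56.9°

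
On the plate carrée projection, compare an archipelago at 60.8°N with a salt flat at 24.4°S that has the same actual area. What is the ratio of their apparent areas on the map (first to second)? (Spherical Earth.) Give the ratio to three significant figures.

In the plate carrée (x = Rλ, y = Rφ), meridians are true-scale (h = 1) and parallels are stretched by k = sec φ.
Areal scale at 60.8°: h·k = 1.000 × 2.050 = 2.050.
Areal scale at 24.4°: h·k = 1.000 × 1.098 = 1.098.
Ratio = 2.050/1.098 ≈ 1.87.

1.87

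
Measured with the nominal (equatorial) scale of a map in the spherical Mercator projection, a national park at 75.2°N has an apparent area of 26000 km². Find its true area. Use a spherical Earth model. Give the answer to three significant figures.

The Mercator projection is conformal; its linear scale factor is the same in every direction and equals sec φ = 1/cos φ.
Areal scale = k² = sec²φ = 1/cos²(75.2°) = 1/0.2554² = 15.33.
True area = apparent / (areal scale) = 26000 / 15.33 ≈ 1700 km².

1700 km²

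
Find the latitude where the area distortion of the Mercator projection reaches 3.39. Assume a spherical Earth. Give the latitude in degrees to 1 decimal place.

57.1°

Mercator areal scale is sec²φ.
sec²φ = 3.39  ⇒  cos²φ = 0.2950  ⇒  cos φ = 0.5431.
φ = arccos(0.5431) ≈ 57.1°.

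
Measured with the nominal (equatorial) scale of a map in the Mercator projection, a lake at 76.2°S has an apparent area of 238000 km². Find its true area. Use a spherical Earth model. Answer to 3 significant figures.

For Mercator, h = k = sec φ (a conformal cylindrical projection has a single point scale, 1/cos φ).
Areal scale = k² = sec²φ = 1/cos²(76.2°) = 1/0.2385² = 17.58.
True area = apparent / (areal scale) = 238000 / 17.58 ≈ 13500 km².

13500 km²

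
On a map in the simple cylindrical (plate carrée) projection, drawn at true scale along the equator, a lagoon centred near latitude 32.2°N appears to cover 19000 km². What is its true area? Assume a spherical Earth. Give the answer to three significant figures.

Plate carrée maps x = Rλ, y = Rφ. The meridian scale is h = 1 and the parallel scale is k = 1/cos φ = sec φ.
Areal scale = h·k = 1 × sec φ; at 32.2°, h = 1.000, k = 1.182, so h·k = 1.182.
True area = apparent / (areal scale) = 19000 / 1.182 ≈ 16100 km².

16100 km²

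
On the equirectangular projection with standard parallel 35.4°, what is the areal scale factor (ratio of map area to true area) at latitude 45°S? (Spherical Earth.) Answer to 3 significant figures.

With standard parallel φ₀ = 35.4°, the equirectangular projection gives x = Rλ cos φ₀, y = Rφ, so h = 1 and k = cos 35.4° / cos φ.
Areal scale = h·k = 1 × cos φ₀ / cos φ; at 45°, h = 1.000, k = 1.153, so h·k = 1.153.

1.15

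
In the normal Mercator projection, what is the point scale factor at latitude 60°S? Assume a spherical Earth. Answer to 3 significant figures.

2.00

The Mercator projection is conformal; its linear scale factor is the same in every direction and equals sec φ = 1/cos φ.
k = 1/cos 60° = 1/0.5000 = 2.000.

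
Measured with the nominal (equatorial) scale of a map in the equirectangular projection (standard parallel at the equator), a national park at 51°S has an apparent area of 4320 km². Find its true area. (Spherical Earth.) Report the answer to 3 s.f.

In the plate carrée (x = Rλ, y = Rφ), meridians are true-scale (h = 1) and parallels are stretched by k = sec φ.
Areal scale = h·k = 1 × sec φ; at 51°, h = 1.000, k = 1.589, so h·k = 1.589.
True area = apparent / (areal scale) = 4320 / 1.589 ≈ 2720 km².

2720 km²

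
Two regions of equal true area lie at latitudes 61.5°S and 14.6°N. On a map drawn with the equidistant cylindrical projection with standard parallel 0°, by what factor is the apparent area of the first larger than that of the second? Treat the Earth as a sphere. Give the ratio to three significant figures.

In the plate carrée (x = Rλ, y = Rφ), meridians are true-scale (h = 1) and parallels are stretched by k = sec φ.
Areal scale at 61.5°: h·k = 1.000 × 2.096 = 2.096.
Areal scale at 14.6°: h·k = 1.000 × 1.033 = 1.033.
Ratio = 2.096/1.033 ≈ 2.03.

2.03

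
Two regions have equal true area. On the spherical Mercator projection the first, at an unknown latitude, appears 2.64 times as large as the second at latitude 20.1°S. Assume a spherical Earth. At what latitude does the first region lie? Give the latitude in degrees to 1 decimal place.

On Mercator, (apparent₁)/(apparent₂) = sec²φ₁ / sec²φ₂ when true areas are equal.
cos²φ₂ / cos²φ₁ = 2.64  ⇒  cos φ₁ = cos 20.1° / √2.64 = 0.9391/1.625 = 0.5780.
φ₁ = arccos(0.5780) ≈ 54.7°.

54.7°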